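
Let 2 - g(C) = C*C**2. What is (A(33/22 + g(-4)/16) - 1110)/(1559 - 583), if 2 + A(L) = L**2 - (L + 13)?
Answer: -70335/62464 ≈ -1.1260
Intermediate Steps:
g(C) = 2 - C**3 (g(C) = 2 - C*C**2 = 2 - C**3)
A(L) = -15 + L**2 - L (A(L) = -2 + (L**2 - (L + 13)) = -2 + (L**2 - (13 + L)) = -2 + (L**2 + (-13 - L)) = -2 + (-13 + L**2 - L) = -15 + L**2 - L)
(A(33/22 + g(-4)/16) - 1110)/(1559 - 583) = ((-15 + (33/22 + (2 - 1*(-4)**3)/16)**2 - (33/22 + (2 - 1*(-4)**3)/16)) - 1110)/(1559 - 583) = ((-15 + (33*(1/22) + (2 - 1*(-64))*(1/16))**2 - (33*(1/22) + (2 - 1*(-64))*(1/16))) - 1110)/976 = ((-15 + (3/2 + (2 + 64)*(1/16))**2 - (3/2 + (2 + 64)*(1/16))) - 1110)*(1/976) = ((-15 + (3/2 + 66*(1/16))**2 - (3/2 + 66*(1/16))) - 1110)*(1/976) = ((-15 + (3/2 + 33/8)**2 - (3/2 + 33/8)) - 1110)*(1/976) = ((-15 + (45/8)**2 - 1*45/8) - 1110)*(1/976) = ((-15 + 2025/64 - 45/8) - 1110)*(1/976) = (705/64 - 1110)*(1/976) = -70335/64*1/976 = -70335/62464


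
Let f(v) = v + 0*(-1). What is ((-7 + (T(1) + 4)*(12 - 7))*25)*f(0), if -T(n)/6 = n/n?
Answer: 0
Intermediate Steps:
f(v) = v (f(v) = v + 0 = v)
T(n) = -6 (T(n) = -6*n/n = -6*1 = -6)
((-7 + (T(1) + 4)*(12 - 7))*25)*f(0) = ((-7 + (-6 + 4)*(12 - 7))*25)*0 = ((-7 - 2*5)*25)*0 = ((-7 - 10)*25)*0 = -17*25*0 = -425*0 = 0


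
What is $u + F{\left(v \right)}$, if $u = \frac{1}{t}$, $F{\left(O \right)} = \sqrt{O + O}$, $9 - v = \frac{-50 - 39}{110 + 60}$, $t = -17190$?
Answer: $- \frac{1}{17190} + \frac{\sqrt{137615}}{85} \approx 4.3642$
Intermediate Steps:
$v = \frac{1619}{170}$ ($v = 9 - \frac{-50 - 39}{110 + 60} = 9 - - \frac{89}{170} = 9 + \frac{89}{170} = \frac{1619}{170} \approx 9.5235$)
$F{\left(O \right)} = \sqrt{2} \sqrt{O}$ ($F{\left(O \right)} = \sqrt{2 O} = \sqrt{2} \sqrt{O}$)
$u = - \frac{1}{17190}$ ($u = \frac{1}{-17190} = - \frac{1}{17190} \approx -5.8173 \cdot 10^{-5}$)
$u + F{\left(v \right)} = - \frac{1}{17190} + \sqrt{2} \sqrt{\frac{1619}{170}} = - \frac{1}{17190} + \sqrt{2} \frac{\sqrt{275230}}{170} = - \frac{1}{17190} + \frac{\sqrt{137615}}{85}$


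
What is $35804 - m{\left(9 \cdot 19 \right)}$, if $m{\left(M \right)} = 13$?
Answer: $35791$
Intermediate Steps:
$35804 - m{\left(9 \cdot 19 \right)} = 35804 - 13 = 35791$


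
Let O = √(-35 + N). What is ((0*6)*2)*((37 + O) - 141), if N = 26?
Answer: 0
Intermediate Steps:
O = 3*I (O = √(-35 + 26) = √(-9) = 3*I ≈ 3.0*I)
((0*6)*2)*((37 + O) - 141) = ((0*6)*2)*((37 + 3*I) - 141) = (0*2)*(-104 + 3*I) = 0*(-104 + 3*I) = 0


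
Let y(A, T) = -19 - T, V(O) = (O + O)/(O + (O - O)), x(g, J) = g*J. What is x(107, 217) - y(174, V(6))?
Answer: 23240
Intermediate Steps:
x(g, J) = J*g
V(O) = 2 (V(O) = (2*O)/(O + 0) = (2*O)/O = 2)
x(107, 217) - y(174, V(6)) = 217*107 - (-19 - 1*2) = 23219 - (-19 - 2) = 23219 - 1*(-21) = 23219 + 21 = 23240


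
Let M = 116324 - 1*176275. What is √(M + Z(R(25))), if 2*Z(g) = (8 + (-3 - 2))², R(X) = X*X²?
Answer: I*√239786/2 ≈ 244.84*I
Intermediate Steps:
R(X) = X³
Z(g) = 9/2 (Z(g) = (8 + (-3 - 2))²/2 = (8 - 5)²/2 = (½)*3² = (½)*9 = 9/2)
M = -59951 (M = 116324 - 176275 = -59951)
√(M + Z(R(25))) = √(-59951 + 9/2) = √(-119893/2) = I*√239786/2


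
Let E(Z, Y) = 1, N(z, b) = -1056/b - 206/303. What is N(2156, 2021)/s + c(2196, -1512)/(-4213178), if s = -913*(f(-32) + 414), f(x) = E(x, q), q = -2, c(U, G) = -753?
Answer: 177814160682737/977546947730146530 ≈ 0.00018190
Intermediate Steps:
N(z, b) = -206/303 - 1056/b (N(z, b) = -1056/b - 206*1/303 = -1056/b - 206/303 = -206/303 - 1056/b)
f(x) = 1
s = -378895 (s = -913*(1 + 414) = -913*415 = -378895)
N(2156, 2021)/s + c(2196, -1512)/(-4213178) = (-206/303 - 1056/2021)/(-378895) - 753/(-4213178) = (-206/303 - 1056*1/2021)*(-1/378895) - 753*(-1/4213178) = (-206/303 - 1056/2021)*(-1/378895) + 753/4213178 = -736294/612363*(-1/378895) + 753/4213178 = 736294/232021278885 + 753/4213178 = 177814160682737/977546947730146530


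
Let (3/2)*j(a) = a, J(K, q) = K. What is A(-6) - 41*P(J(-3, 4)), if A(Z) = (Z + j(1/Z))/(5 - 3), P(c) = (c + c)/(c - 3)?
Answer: -793/18 ≈ -44.056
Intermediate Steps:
P(c) = 2*c/(-3 + c) (P(c) = (2*c)/(-3 + c) = 2*c/(-3 + c))
j(a) = 2*a/3
A(Z) = Z/2 + 1/(3*Z) (A(Z) = (Z + 2/(3*Z))/(5 - 3) = (Z + 2/(3*Z))/2 = (Z + 2/(3*Z))*(1/2) = Z/2 + 1/(3*Z))
A(-6) - 41*P(J(-3, 4)) = ((1/2)*(-6) + (1/3)/(-6)) - 82*(-3)/(-3 - 3) = (-3 + (1/3)*(-1/6)) - 82*(-3)/(-6) = (-3 - 1/18) - 82*(-3)*(-1)/6 = -55/18 - 41*1 = -55/18 - 41 = -793/18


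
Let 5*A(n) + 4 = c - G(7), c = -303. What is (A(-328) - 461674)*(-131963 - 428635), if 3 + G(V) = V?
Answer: 1294241951238/5 ≈ 2.5885e+11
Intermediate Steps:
G(V) = -3 + V
A(n) = -311/5 (A(n) = -⅘ + (-303 - (-3 + 7))/5 = -⅘ + (-303 - 1*4)/5 = -⅘ + (-303 - 4)/5 = -⅘ + (⅕)*(-307) = -⅘ - 307/5 = -311/5)
(A(-328) - 461674)*(-131963 - 428635) = (-311/5 - 461674)*(-131963 - 428635) = -2308681/5*(-560598) = 1294241951238/5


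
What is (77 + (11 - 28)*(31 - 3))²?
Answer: 159201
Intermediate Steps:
(77 + (11 - 28)*(31 - 3))² = (77 - 17*28)² = (77 - 476)² = (-399)² = 159201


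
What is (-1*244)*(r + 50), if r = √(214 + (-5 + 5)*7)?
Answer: -12200 - 244*√214 ≈ -15769.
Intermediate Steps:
r = √214 (r = √(214 + 0*7) = √(214 + 0) = √214 ≈ 14.629)
(-1*244)*(r + 50) = (-1*244)*(√214 + 50) = -244*(50 + √214) = -12200 - 244*√214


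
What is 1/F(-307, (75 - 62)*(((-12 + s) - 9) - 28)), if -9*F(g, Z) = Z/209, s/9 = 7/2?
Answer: 3762/455 ≈ 8.2681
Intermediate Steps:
s = 63/2 (s = 9*(7/2) = 63/2 ≈ 31.500)
F(g, Z) = -Z/1881 (F(g, Z) = -Z/(9*209) = -Z/1881)
1/F(-307, (75 - 62)*(((-12 + s) - 9) - 28)) = 1/(-(75 - 62)*(((-12 + 63/2) - 9) - 28)/1881) = 1/(-13*((39/2 - 9) - 28)/1881) = 1/(-13*(21/2 - 28)/1881) = 1/(-13*(-35)/(1881*2)) = 1/(-1/1881*(-455/2)) = 1/(455/3762) = 3762/455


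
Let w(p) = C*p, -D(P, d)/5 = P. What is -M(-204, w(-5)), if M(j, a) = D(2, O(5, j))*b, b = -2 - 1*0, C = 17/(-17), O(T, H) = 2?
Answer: -20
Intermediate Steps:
C = -1 (C = 17*(-1/17) = -1)
D(P, d) = -5*P
b = -2 (b = -2 + 0 = -2)
w(p) = -p
M(j, a) = 20 (M(j, a) = -5*2*(-2) = -10*(-2) = 20)
-M(-204, w(-5)) = -1*20 = -20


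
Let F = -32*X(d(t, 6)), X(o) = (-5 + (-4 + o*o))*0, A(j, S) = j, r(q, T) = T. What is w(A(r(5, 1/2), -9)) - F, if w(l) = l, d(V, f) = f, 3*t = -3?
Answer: ½ ≈ 0.50000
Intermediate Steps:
t = -1 (t = (⅓)*(-3) = -1)
X(o) = 0 (X(o) = (-5 + (-4 + o²))*0 = (-9 + o²)*0 = 0)
F = 0 (F = -32*0 = 0)
w(A(r(5, 1/2), -9)) - F = 1/2 - 1*0 = ½ + 0 = ½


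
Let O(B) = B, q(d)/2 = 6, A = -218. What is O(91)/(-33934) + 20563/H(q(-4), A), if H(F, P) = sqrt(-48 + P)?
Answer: -91/33934 - 20563*I*sqrt(266)/266 ≈ -0.0026817 - 1260.8*I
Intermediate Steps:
q(d) = 12 (q(d) = 2*6 = 12)
O(91)/(-33934) + 20563/H(q(-4), A) = 91/(-33934) + 20563/(sqrt(-48 - 218)) = 91*(-1/33934) + 20563/(sqrt(-266)) = -91/33934 + 20563/((I*sqrt(266))) = -91/33934 + 20563*(-I*sqrt(266)/266) = -91/33934 - 20563*I*sqrt(266)/266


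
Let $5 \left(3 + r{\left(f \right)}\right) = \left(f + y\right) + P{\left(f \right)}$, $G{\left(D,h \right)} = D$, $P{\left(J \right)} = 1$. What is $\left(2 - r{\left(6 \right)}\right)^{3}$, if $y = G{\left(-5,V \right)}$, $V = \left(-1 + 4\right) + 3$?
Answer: $\frac{12167}{125} \approx 97.336$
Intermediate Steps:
$V = 6$ ($V = 3 + 3 = 6$)
$y = -5$
$r{\left(f \right)} = - \frac{19}{5} + \frac{f}{5}$ ($r{\left(f \right)} = -3 + \frac{\left(f - 5\right) + 1}{5} = -3 + \frac{\left(-5 + f\right) + 1}{5} = -3 + \frac{-4 + f}{5} = -3 + \left(- \frac{4}{5} + \frac{f}{5}\right) = - \frac{19}{5} + \frac{f}{5}$)
$\left(2 - r{\left(6 \right)}\right)^{3} = \left(2 - \left(- \frac{19}{5} + \frac{1}{5} \cdot 6\right)\right)^{3} = \left(2 - \left(- \frac{19}{5} + \frac{6}{5}\right)\right)^{3} = \left(2 - - \frac{13}{5}\right)^{3} = \left(2 + \frac{13}{5}\right)^{3} = \left(\frac{23}{5}\right)^{3} = \frac{12167}{125}$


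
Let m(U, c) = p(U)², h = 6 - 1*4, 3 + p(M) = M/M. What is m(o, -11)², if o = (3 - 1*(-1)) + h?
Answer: 16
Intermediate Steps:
p(M) = -2 (p(M) = -3 + M/M = -3 + 1 = -2)
h = 2 (h = 6 - 4 = 2)
o = 6 (o = (3 - 1*(-1)) + 2 = (3 + 1) + 2 = 4 + 2 = 6)
m(U, c) = 4 (m(U, c) = (-2)² = 4)
m(o, -11)² = 4² = 16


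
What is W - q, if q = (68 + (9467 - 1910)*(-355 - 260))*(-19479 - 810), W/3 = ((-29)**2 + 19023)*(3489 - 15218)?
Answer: -94991818311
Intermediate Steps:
W = -698954568 (W = 3*(((-29)**2 + 19023)*(3489 - 15218)) = 3*((841 + 19023)*(-11729)) = 3*(19864*(-11729)) = 3*(-232984856) = -698954568)
q = 94292863743 (q = (68 + 7557*(-615))*(-20289) = (68 - 4647555)*(-20289) = -4647487*(-20289) = 94292863743)
W - q = -698954568 - 1*94292863743 = -698954568 - 94292863743 = -94991818311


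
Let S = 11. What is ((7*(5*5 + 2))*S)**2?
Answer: 4322241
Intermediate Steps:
((7*(5*5 + 2))*S)**2 = ((7*(5*5 + 2))*11)**2 = ((7*(25 + 2))*11)**2 = ((7*27)*11)**2 = (189*11)**2 = 2079**2 = 4322241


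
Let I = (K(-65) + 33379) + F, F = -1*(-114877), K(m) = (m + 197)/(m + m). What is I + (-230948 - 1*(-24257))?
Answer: -3798341/65 ≈ -58436.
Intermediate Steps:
K(m) = (197 + m)/(2*m) (K(m) = (197 + m)/((2*m)) = (197 + m)*(1/(2*m)) = (197 + m)/(2*m))
F = 114877
I = 9636574/65 (I = ((½)*(197 - 65)/(-65) + 33379) + 114877 = ((½)*(-1/65)*132 + 33379) + 114877 = (-66/65 + 33379) + 114877 = 2169569/65 + 114877 = 9636574/65 ≈ 1.4826e+5)
I + (-230948 - 1*(-24257)) = 9636574/65 + (-230948 - 1*(-24257)) = 9636574/65 + (-230948 + 24257) = 9636574/65 - 206691 = -3798341/65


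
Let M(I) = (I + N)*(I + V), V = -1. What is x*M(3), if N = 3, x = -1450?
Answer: -17400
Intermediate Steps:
M(I) = (-1 + I)*(3 + I) (M(I) = (I + 3)*(I - 1) = (3 + I)*(-1 + I) = (-1 + I)*(3 + I))
x*M(3) = -1450*(-3 + 3² + 2*3) = -1450*(-3 + 9 + 6) = -1450*12 = -17400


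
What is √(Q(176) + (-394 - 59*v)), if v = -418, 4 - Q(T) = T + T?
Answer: 4*√1495 ≈ 154.66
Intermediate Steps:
Q(T) = 4 - 2*T (Q(T) = 4 - (T + T) = 4 - 2*T)
√(Q(176) + (-394 - 59*v)) = √((4 - 2*176) + (-394 - 59*(-418))) = √((4 - 352) + (-394 + 24662)) = √(-348 + 24268) = √23920 = 4*√1495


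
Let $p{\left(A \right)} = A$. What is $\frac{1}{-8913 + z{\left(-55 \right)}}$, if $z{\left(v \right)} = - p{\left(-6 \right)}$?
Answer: $- \frac{1}{8907} \approx -0.00011227$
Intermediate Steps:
$z{\left(v \right)} = 6$ ($z{\left(v \right)} = \left(-1\right) \left(-6\right) = 6$)
$\frac{1}{-8913 + z{\left(-55 \right)}} = \frac{1}{-8913 + 6} = \frac{1}{-8907} = - \frac{1}{8907}$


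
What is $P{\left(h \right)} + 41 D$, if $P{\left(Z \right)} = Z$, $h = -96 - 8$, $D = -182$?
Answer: $-7566$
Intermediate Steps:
$h = -104$
$P{\left(h \right)} + 41 D = -104 + 41 \left(-182\right) = -104 - 7462 = -7566$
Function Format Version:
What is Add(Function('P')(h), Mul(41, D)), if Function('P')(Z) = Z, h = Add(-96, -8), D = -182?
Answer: -7566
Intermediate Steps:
h = -104
Add(Function('P')(h), Mul(41, D)) = Add(-104, Mul(41, -182)) = Add(-104, -7462) = -7566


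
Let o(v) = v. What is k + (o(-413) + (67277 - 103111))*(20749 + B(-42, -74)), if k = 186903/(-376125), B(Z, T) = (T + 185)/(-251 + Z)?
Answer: -27627391096427443/36734875 ≈ -7.5207e+8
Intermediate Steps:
B(Z, T) = (185 + T)/(-251 + Z)
k = -62301/125375 (k = 186903*(-1/376125) = -62301/125375 ≈ -0.49692)
k + (o(-413) + (67277 - 103111))*(20749 + B(-42, -74)) = -62301/125375 + (-413 + (67277 - 103111))*(20749 + (185 - 74)/(-251 - 42)) = -62301/125375 + (-413 - 35834)*(20749 + 111/(-293)) = -62301/125375 - 36247*(20749 - 1/293*111) = -62301/125375 - 36247*(20749 - 111/293) = -62301/125375 - 36247*6079346/293 = -62301/125375 - 220358054462/293 = -27627391096427443/36734875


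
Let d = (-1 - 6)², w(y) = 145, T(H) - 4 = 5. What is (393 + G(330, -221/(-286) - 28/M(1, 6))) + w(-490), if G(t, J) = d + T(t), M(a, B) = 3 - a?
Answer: 596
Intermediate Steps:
T(H) = 9 (T(H) = 4 + 5 = 9)
d = 49 (d = (-7)² = 49)
G(t, J) = 58 (G(t, J) = 49 + 9 = 58)
(393 + G(330, -221/(-286) - 28/M(1, 6))) + w(-490) = (393 + 58) + 145 = 451 + 145 = 596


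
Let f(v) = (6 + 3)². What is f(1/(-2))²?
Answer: 6561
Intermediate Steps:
f(v) = 81 (f(v) = 9² = 81)
f(1/(-2))² = 81² = 6561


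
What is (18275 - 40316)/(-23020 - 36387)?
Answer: 22041/59407 ≈ 0.37102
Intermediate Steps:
(18275 - 40316)/(-23020 - 36387) = -22041/(-59407) = -22041*(-1/59407) = 22041/59407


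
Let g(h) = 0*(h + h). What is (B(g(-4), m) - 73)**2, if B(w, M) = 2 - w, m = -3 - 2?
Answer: 5041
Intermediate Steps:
g(h) = 0 (g(h) = 0*(2*h) = 0)
m = -5
(B(g(-4), m) - 73)**2 = ((2 - 1*0) - 73)**2 = ((2 + 0) - 73)**2 = (2 - 73)**2 = (-71)**2 = 5041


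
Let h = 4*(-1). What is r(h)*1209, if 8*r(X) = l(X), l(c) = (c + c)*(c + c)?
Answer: 9672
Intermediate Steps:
h = -4
l(c) = 4*c**2 (l(c) = (2*c)*(2*c) = 4*c**2)
r(X) = X**2/2 (r(X) = (4*X**2)/8 = X**2/2)
r(h)*1209 = ((1/2)*(-4)**2)*1209 = ((1/2)*16)*1209 = 8*1209 = 9672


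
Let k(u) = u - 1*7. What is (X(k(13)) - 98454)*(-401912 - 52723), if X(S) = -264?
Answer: 44880657930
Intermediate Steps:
k(u) = -7 + u (k(u) = u - 7 = -7 + u)
(X(k(13)) - 98454)*(-401912 - 52723) = (-264 - 98454)*(-401912 - 52723) = -98718*(-454635) = 44880657930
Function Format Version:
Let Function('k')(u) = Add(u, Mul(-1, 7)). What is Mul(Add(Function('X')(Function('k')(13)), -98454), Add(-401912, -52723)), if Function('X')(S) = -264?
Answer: 44880657930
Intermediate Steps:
Function('k')(u) = Add(-7, u) (Function('k')(u) = Add(u, -7) = Add(-7, u))
Mul(Add(Function('X')(Function('k')(13)), -98454), Add(-401912, -52723)) = Mul(Add(-264, -98454), Add(-401912, -52723)) = Mul(-98718, -454635) = 44880657930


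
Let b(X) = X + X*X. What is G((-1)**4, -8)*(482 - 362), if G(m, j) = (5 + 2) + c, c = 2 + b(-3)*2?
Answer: 2520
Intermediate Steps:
b(X) = X + X**2
c = 14 (c = 2 - 3*(1 - 3)*2 = 2 - 3*(-2)*2 = 2 + 6*2 = 2 + 12 = 14)
G(m, j) = 21 (G(m, j) = (5 + 2) + 14 = 7 + 14 = 21)
G((-1)**4, -8)*(482 - 362) = 21*(482 - 362) = 21*120 = 2520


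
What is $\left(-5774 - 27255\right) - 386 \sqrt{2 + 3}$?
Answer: $-33029 - 386 \sqrt{5} \approx -33892.0$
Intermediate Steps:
$\left(-5774 - 27255\right) - 386 \sqrt{2 + 3} = -33029 - 386 \sqrt{5}$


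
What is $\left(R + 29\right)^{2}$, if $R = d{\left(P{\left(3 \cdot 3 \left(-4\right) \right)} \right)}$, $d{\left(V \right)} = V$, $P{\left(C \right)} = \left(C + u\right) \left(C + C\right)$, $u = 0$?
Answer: $6869641$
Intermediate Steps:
$P{\left(C \right)} = 2 C^{2}$ ($P{\left(C \right)} = \left(C + 0\right) \left(C + C\right) = C 2 C = 2 C^{2}$)
$R = 2592$ ($R = 2 \left(3 \cdot 3 \left(-4\right)\right)^{2} = 2 \left(9 \left(-4\right)\right)^{2} = 2 \left(-36\right)^{2} = 2 \cdot 1296 = 2592$)
$\left(R + 29\right)^{2} = \left(2592 + 29\right)^{2} = 2621^{2} = 6869641$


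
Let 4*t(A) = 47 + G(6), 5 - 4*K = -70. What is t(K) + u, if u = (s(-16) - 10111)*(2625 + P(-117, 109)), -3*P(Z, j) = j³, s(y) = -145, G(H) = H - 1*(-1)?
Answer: 26402102929/6 ≈ 4.4003e+9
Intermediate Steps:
G(H) = 1 + H (G(H) = H + 1 = 1 + H)
K = 75/4 (K = 5/4 - ¼*(-70) = 5/4 + 35/2 = 75/4 ≈ 18.750)
P(Z, j) = -j³/3
t(A) = 27/2 (t(A) = (47 + (1 + 6))/4 = (47 + 7)/4 = (¼)*54 = 27/2)
u = 13201051424/3 (u = (-145 - 10111)*(2625 - ⅓*109³) = -10256*(2625 - ⅓*1295029) = -10256*(2625 - 1295029/3) = -10256*(-1287154/3) = 13201051424/3 ≈ 4.4003e+9)
t(K) + u = 27/2 + 13201051424/3 = 26402102929/6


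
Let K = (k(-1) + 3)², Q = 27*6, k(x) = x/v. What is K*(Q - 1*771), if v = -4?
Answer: -102921/16 ≈ -6432.6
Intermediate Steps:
k(x) = -x/4 (k(x) = x/(-4) = x*(-¼) = -x/4)
Q = 162
K = 169/16 (K = (-¼*(-1) + 3)² = (¼ + 3)² = (13/4)² = 169/16 ≈ 10.563)
K*(Q - 1*771) = 169*(162 - 1*771)/16 = 169*(162 - 771)/16 = (169/16)*(-609) = -102921/16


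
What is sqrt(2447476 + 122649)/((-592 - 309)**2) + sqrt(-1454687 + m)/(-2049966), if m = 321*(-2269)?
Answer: 5*sqrt(102805)/811801 - I*sqrt(545759)/1024983 ≈ 0.0019748 - 0.00072075*I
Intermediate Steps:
m = -728349
sqrt(2447476 + 122649)/((-592 - 309)**2) + sqrt(-1454687 + m)/(-2049966) = sqrt(2447476 + 122649)/((-592 - 309)**2) + sqrt(-1454687 - 728349)/(-2049966) = sqrt(2570125)/((-901)**2) + sqrt(-2183036)*(-1/2049966) = (5*sqrt(102805))/811801 + (2*I*sqrt(545759))*(-1/2049966) = (5*sqrt(102805))*(1/811801) - I*sqrt(545759)/1024983 = 5*sqrt(102805)/811801 - I*sqrt(545759)/1024983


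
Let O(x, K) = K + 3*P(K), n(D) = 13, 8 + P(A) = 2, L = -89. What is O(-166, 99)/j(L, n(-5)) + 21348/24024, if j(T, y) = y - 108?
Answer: 6843/190190 ≈ 0.035980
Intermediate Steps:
P(A) = -6 (P(A) = -8 + 2 = -6)
j(T, y) = -108 + y
O(x, K) = -18 + K (O(x, K) = K + 3*(-6) = K - 18 = -18 + K)
O(-166, 99)/j(L, n(-5)) + 21348/24024 = (-18 + 99)/(-108 + 13) + 21348/24024 = 81/(-95) + 21348*(1/24024) = 81*(-1/95) + 1779/2002 = -81/95 + 1779/2002 = 6843/190190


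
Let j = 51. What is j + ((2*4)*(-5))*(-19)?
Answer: 811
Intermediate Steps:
j + ((2*4)*(-5))*(-19) = 51 + ((2*4)*(-5))*(-19) = 51 + (8*(-5))*(-19) = 51 - 40*(-19) = 51 + 760 = 811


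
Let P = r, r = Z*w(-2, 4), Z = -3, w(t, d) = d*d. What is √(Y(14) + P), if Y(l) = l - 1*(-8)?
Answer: I*√26 ≈ 5.099*I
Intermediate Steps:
w(t, d) = d²
Y(l) = 8 + l (Y(l) = l + 8 = 8 + l)
r = -48 (r = -3*4² = -3*16 = -48)
P = -48
√(Y(14) + P) = √((8 + 14) - 48) = √(22 - 48) = √(-26) = I*√26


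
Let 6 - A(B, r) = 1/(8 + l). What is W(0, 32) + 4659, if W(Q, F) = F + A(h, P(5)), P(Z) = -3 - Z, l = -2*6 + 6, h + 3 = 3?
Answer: 9393/2 ≈ 4696.5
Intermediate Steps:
h = 0 (h = -3 + 3 = 0)
l = -6 (l = -12 + 6 = -6)
A(B, r) = 11/2 (A(B, r) = 6 - 1/(8 - 6) = 6 - 1/2 = 11/2)
W(Q, F) = 11/2 + F (W(Q, F) = F + 11/2 = 11/2 + F)
W(0, 32) + 4659 = (11/2 + 32) + 4659 = 75/2 + 4659 = 9393/2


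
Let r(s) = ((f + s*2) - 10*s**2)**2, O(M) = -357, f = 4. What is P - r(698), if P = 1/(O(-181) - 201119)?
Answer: -4779642147718169601/201476 ≈ -2.3723e+13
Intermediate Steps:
P = -1/201476 (P = 1/(-357 - 201119) = 1/(-201476) = -1/201476 ≈ -4.9634e-6)
r(s) = (4 - 10*s**2 + 2*s)**2 (r(s) = ((4 + s*2) - 10*s**2)**2 = ((4 + 2*s) - 10*s**2)**2 = (4 - 10*s**2 + 2*s)**2)
P - r(698) = -1/201476 - 4*(2 + 698 - 5*698**2)**2 = -1/201476 - 4*(2 + 698 - 5*487204)**2 = -1/201476 - 4*(2 + 698 - 2436020)**2 = -1/201476 - 4*(-2435320)**2 = -1/201476 - 4*5930783502400 = -1/201476 - 1*23723134009600 = -1/201476 - 23723134009600 = -4779642147718169601/201476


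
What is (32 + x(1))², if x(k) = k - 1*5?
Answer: 784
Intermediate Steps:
x(k) = -5 + k (x(k) = k - 5 = -5 + k)
(32 + x(1))² = (32 + (-5 + 1))² = (32 - 4)² = 28² = 784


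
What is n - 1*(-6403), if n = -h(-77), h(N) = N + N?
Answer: 6557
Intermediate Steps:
h(N) = 2*N
n = 154 (n = -2*(-77) = -1*(-154) = 154)
n - 1*(-6403) = 154 - 1*(-6403) = 154 + 6403 = 6557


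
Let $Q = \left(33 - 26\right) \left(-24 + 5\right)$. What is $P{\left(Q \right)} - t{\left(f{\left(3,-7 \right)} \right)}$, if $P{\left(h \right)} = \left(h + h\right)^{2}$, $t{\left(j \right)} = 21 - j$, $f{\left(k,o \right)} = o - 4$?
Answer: $70724$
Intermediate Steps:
$f{\left(k,o \right)} = -4 + o$
$Q = -133$ ($Q = 7 \left(-19\right) = -133$)
$P{\left(h \right)} = 4 h^{2}$ ($P{\left(h \right)} = \left(2 h\right)^{2} = 4 h^{2}$)
$P{\left(Q \right)} - t{\left(f{\left(3,-7 \right)} \right)} = 4 \left(-133\right)^{2} - \left(21 - \left(-4 - 7\right)\right) = 4 \cdot 17689 - \left(21 - -11\right) = 70756 - \left(21 + 11\right) = 70756 - 32 = 70724$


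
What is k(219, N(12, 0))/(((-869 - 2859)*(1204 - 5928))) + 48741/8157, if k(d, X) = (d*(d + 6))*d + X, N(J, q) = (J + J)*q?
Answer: 315468427559/47884504768 ≈ 6.5881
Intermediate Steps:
N(J, q) = 2*J*q (N(J, q) = (2*J)*q = 2*J*q)
k(d, X) = X + d²*(6 + d) (k(d, X) = (d*(6 + d))*d + X = d²*(6 + d) + X = X + d²*(6 + d))
k(219, N(12, 0))/(((-869 - 2859)*(1204 - 5928))) + 48741/8157 = (2*12*0 + 219³ + 6*219²)/(((-869 - 2859)*(1204 - 5928))) + 48741/8157 = (0 + 10503459 + 6*47961)/((-3728*(-4724))) + 48741*(1/8157) = (0 + 10503459 + 287766)/17611072 + 16247/2719 = 10791225*(1/17611072) + 16247/2719 = 10791225/17611072 + 16247/2719 = 315468427559/47884504768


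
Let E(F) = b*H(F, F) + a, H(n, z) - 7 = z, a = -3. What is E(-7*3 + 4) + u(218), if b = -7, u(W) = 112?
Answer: 179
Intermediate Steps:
H(n, z) = 7 + z
E(F) = -52 - 7*F (E(F) = -7*(7 + F) - 3 = (-49 - 7*F) - 3 = -52 - 7*F)
E(-7*3 + 4) + u(218) = (-52 - 7*(-7*3 + 4)) + 112 = (-52 - 7*(-21 + 4)) + 112 = (-52 - 7*(-17)) + 112 = (-52 + 119) + 112 = 67 + 112 = 179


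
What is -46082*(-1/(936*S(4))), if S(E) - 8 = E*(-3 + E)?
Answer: 23041/5616 ≈ 4.1027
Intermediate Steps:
S(E) = 8 + E*(-3 + E)
-46082*(-1/(936*S(4))) = -46082*(-1/(936*(8 + 4**2 - 3*4))) = -46082*(-1/(936*(8 + 16 - 12))) = -46082/((12*26)*(-36)) = -46082/(312*(-36)) = -46082/(-11232) = -46082*(-1/11232) = 23041/5616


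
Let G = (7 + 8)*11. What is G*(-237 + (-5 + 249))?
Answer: 1155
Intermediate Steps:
G = 165 (G = 15*11 = 165)
G*(-237 + (-5 + 249)) = 165*(-237 + (-5 + 249)) = 165*(-237 + 244) = 165*7 = 1155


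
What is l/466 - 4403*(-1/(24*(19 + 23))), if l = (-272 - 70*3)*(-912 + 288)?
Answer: 21801853/33552 ≈ 649.79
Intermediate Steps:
l = 300768 (l = (-272 - 210)*(-624) = -482*(-624) = 300768)
l/466 - 4403*(-1/(24*(19 + 23))) = 300768/466 - 4403*(-1/(24*(19 + 23))) = 300768*(1/466) - 4403/(42*(-24)) = 150384/233 - 4403/(-1008) = 150384/233 - 4403*(-1/1008) = 150384/233 + 629/144 = 21801853/33552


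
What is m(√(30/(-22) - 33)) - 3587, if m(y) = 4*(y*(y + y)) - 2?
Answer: -42503/11 ≈ -3863.9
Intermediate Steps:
m(y) = -2 + 8*y² (m(y) = 4*(y*(2*y)) - 2 = 4*(2*y²) - 2 = 8*y² - 2 = -2 + 8*y²)
m(√(30/(-22) - 33)) - 3587 = (-2 + 8*(√(30/(-22) - 33))²) - 3587 = (-2 + 8*(√(30*(-1/22) - 33))²) - 3587 = (-2 + 8*(√(-15/11 - 33))²) - 3587 = (-2 + 8*(√(-378/11))²) - 3587 = (-2 + 8*(3*I*√462/11)²) - 3587 = (-2 + 8*(-378/11)) - 3587 = (-2 - 3024/11) - 3587 = -3046/11 - 3587 = -42503/11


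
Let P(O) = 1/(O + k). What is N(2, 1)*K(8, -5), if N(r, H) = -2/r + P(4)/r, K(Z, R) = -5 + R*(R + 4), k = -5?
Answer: 0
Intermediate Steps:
P(O) = 1/(-5 + O) (P(O) = 1/(O - 5) = 1/(-5 + O))
K(Z, R) = -5 + R*(4 + R)
N(r, H) = -3/r (N(r, H) = -2/r + 1/((-5 + 4)*r) = -2/r + 1/((-1)*r) = -2/r - 1/r = -3/r)
N(2, 1)*K(8, -5) = (-3/2)*(-5 + (-5)**2 + 4*(-5)) = (-3*1/2)*(-5 + 25 - 20) = -3/2*0 = 0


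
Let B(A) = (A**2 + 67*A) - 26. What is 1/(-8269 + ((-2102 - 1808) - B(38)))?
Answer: -1/16143 ≈ -6.1946e-5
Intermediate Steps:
B(A) = -26 + A**2 + 67*A
1/(-8269 + ((-2102 - 1808) - B(38))) = 1/(-8269 + ((-2102 - 1808) - (-26 + 38**2 + 67*38))) = 1/(-8269 + (-3910 - (-26 + 1444 + 2546))) = 1/(-8269 + (-3910 - 1*3964)) = 1/(-8269 + (-3910 - 3964)) = 1/(-8269 - 7874) = 1/(-16143) = -1/16143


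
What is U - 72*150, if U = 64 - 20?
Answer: -10756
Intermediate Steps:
U = 44
U - 72*150 = 44 - 72*150 = 44 - 10800 = -10756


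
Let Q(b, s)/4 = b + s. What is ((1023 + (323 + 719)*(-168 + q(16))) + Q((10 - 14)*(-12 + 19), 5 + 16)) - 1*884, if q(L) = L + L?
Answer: -141601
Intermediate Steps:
q(L) = 2*L
Q(b, s) = 4*b + 4*s (Q(b, s) = 4*(b + s) = 4*b + 4*s)
((1023 + (323 + 719)*(-168 + q(16))) + Q((10 - 14)*(-12 + 19), 5 + 16)) - 1*884 = ((1023 + (323 + 719)*(-168 + 2*16)) + (4*((10 - 14)*(-12 + 19)) + 4*(5 + 16))) - 1*884 = ((1023 + 1042*(-168 + 32)) + (4*(-4*7) + 4*21)) - 884 = ((1023 + 1042*(-136)) + (4*(-28) + 84)) - 884 = ((1023 - 141712) + (-112 + 84)) - 884 = (-140689 - 28) - 884 = -140717 - 884 = -141601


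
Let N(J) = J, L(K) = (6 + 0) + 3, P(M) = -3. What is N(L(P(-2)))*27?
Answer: 243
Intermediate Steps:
L(K) = 9 (L(K) = 6 + 3 = 9)
N(L(P(-2)))*27 = 9*27 = 243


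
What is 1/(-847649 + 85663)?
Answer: -1/761986 ≈ -1.3124e-6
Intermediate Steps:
1/(-847649 + 85663) = 1/(-761986) = -1/761986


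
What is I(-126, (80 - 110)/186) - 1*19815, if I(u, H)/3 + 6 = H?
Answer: -614838/31 ≈ -19833.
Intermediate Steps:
I(u, H) = -18 + 3*H
I(-126, (80 - 110)/186) - 1*19815 = (-18 + 3*((80 - 110)/186)) - 1*19815 = (-18 + 3*(-30*1/186)) - 19815 = (-18 + 3*(-5/31)) - 19815 = (-18 - 15/31) - 19815 = -573/31 - 19815 = -614838/31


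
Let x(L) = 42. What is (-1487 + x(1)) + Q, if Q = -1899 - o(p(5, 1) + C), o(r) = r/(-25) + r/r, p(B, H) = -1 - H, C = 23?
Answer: -83604/25 ≈ -3344.2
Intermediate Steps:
o(r) = 1 - r/25 (o(r) = r*(-1/25) + 1 = -r/25 + 1 = 1 - r/25)
Q = -47479/25 (Q = -1899 - (1 - ((-1 - 1*1) + 23)/25) = -1899 - (1 - ((-1 - 1) + 23)/25) = -1899 - (1 - (-2 + 23)/25) = -1899 - (1 - 1/25*21) = -1899 - (1 - 21/25) = -1899 - 1*4/25 = -1899 - 4/25 = -47479/25 ≈ -1899.2)
(-1487 + x(1)) + Q = (-1487 + 42) - 47479/25 = -1445 - 47479/25 = -83604/25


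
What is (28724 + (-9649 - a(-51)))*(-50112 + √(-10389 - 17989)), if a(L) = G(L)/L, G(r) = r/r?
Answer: -16250085504/17 + 972826*I*√28378/51 ≈ -9.5589e+8 + 3.2133e+6*I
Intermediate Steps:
G(r) = 1
a(L) = 1/L
(28724 + (-9649 - a(-51)))*(-50112 + √(-10389 - 17989)) = (28724 + (-9649 - 1/(-51)))*(-50112 + √(-10389 - 17989)) = (28724 + (-9649 - 1*(-1/51)))*(-50112 + √(-28378)) = (28724 + (-9649 + 1/51))*(-50112 + I*√28378) = (28724 - 492098/51)*(-50112 + I*√28378) = 972826*(-50112 + I*√28378)/51 = -16250085504/17 + 972826*I*√28378/51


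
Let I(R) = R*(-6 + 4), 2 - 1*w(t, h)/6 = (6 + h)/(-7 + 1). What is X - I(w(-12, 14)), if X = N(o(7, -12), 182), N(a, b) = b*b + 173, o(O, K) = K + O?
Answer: 33361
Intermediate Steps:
w(t, h) = 18 + h (w(t, h) = 12 - 6*(6 + h)/(-7 + 1) = 12 - 6*(6 + h)/(-6) = 12 - 6*(6 + h)*(-1)/6 = 12 - 6*(-1 - h/6) = 12 + (6 + h) = 18 + h)
N(a, b) = 173 + b² (N(a, b) = b² + 173 = 173 + b²)
I(R) = -2*R (I(R) = R*(-2) = -2*R)
X = 33297 (X = 173 + 182² = 173 + 33124 = 33297)
X - I(w(-12, 14)) = 33297 - (-2)*(18 + 14) = 33297 - (-2)*32 = 33297 - 1*(-64) = 33297 + 64 = 33361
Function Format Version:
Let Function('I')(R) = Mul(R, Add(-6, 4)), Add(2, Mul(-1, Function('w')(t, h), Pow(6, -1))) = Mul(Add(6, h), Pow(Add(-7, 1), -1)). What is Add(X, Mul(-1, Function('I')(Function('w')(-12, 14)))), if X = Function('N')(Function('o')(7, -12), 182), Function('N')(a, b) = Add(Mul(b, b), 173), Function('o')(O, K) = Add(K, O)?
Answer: 33361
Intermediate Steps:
Function('w')(t, h) = Add(18, h) (Function('w')(t, h) = Add(12, Mul(-6, Mul(Add(6, h), Pow(Add(-7, 1), -1)))) = Add(12, Mul(-6, Mul(Add(6, h), Pow(-6, -1)))) = Add(12, Mul(-6, Mul(Add(6, h), Rational(-1, 6)))) = Add(12, Mul(-6, Add(-1, Mul(Rational(-1, 6), h)))) = Add(12, Add(6, h)) = Add(18, h))
Function('N')(a, b) = Add(173, Pow(b, 2)) (Function('N')(a, b) = Add(Pow(b, 2), 173) = Add(173, Pow(b, 2)))
Function('I')(R) = Mul(-2, R) (Function('I')(R) = Mul(R, -2) = Mul(-2, R))
X = 33297 (X = Add(173, Pow(182, 2)) = Add(173, 33124) = 33297)
Add(X, Mul(-1, Function('I')(Function('w')(-12, 14)))) = Add(33297, Mul(-1, Mul(-2, Add(18, 14)))) = Add(33297, Mul(-1, Mul(-2, 32))) = Add(33297, Mul(-1, -64)) = Add(33297, 64) = 33361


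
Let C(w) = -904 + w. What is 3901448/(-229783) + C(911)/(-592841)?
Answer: -2312939942249/136224783503 ≈ -16.979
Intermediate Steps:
3901448/(-229783) + C(911)/(-592841) = 3901448/(-229783) + (-904 + 911)/(-592841) = 3901448*(-1/229783) + 7*(-1/592841) = -3901448/229783 - 7/592841 = -2312939942249/136224783503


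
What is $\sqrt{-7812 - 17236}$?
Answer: $2 i \sqrt{6262} \approx 158.27 i$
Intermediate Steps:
$\sqrt{-7812 - 17236} = \sqrt{-25048} = 2 i \sqrt{6262}$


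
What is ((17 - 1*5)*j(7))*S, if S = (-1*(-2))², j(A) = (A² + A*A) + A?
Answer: 5040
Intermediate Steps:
j(A) = A + 2*A² (j(A) = (A² + A²) + A = 2*A² + A = A + 2*A²)
S = 4 (S = 2² = 4)
((17 - 1*5)*j(7))*S = ((17 - 1*5)*(7*(1 + 2*7)))*4 = ((17 - 5)*(7*(1 + 14)))*4 = (12*(7*15))*4 = (12*105)*4 = 1260*4 = 5040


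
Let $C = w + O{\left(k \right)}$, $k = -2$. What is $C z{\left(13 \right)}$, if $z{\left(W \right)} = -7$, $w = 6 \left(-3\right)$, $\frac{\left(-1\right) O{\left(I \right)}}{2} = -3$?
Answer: $84$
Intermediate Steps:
$O{\left(I \right)} = 6$ ($O{\left(I \right)} = \left(-2\right) \left(-3\right) = 6$)
$w = -18$
$C = -12$ ($C = -18 + 6 = -12$)
$C z{\left(13 \right)} = \left(-12\right) \left(-7\right) = 84$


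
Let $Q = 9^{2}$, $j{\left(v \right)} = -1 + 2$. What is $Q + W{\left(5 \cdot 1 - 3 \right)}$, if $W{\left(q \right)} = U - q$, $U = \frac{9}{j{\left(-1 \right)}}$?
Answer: $88$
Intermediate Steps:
$j{\left(v \right)} = 1$
$Q = 81$
$U = 9$ ($U = \frac{9}{1} = 9 \cdot 1 = 9$)
$W{\left(q \right)} = 9 - q$
$Q + W{\left(5 \cdot 1 - 3 \right)} = 81 - \left(-9 - 3 + 5\right) = 81 + \left(9 - \left(5 - 3\right)\right) = 81 + \left(9 - 2\right) = 81 + 7 = 88$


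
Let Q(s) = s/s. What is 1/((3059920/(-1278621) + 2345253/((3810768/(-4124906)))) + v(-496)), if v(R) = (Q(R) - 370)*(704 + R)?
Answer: -812087998488/2123883535605975799 ≈ -3.8236e-7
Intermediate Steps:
Q(s) = 1
v(R) = -259776 - 369*R (v(R) = (1 - 370)*(704 + R) = -369*(704 + R) = -259776 - 369*R)
1/((3059920/(-1278621) + 2345253/((3810768/(-4124906)))) + v(-496)) = 1/((3059920/(-1278621) + 2345253/((3810768/(-4124906)))) + (-259776 - 369*(-496))) = 1/((3059920*(-1/1278621) + 2345253/((3810768*(-1/4124906)))) + (-259776 + 183024)) = 1/((-3059920/1278621 + 2345253/(-1905384/2062453)) - 76752) = 1/((-3059920/1278621 + 2345253*(-2062453/1905384)) - 76752) = 1/((-3059920/1278621 - 1612324695203/635128) - 76752) = 1/(-2061554157546024823/812087998488 - 76752) = 1/(-2123883535605975799/812087998488) = -812087998488/2123883535605975799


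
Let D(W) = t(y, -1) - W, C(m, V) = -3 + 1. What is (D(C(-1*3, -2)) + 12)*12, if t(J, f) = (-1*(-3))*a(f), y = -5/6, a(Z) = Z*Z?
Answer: 204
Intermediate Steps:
a(Z) = Z²
y = -⅚ (y = -5*⅙ = -⅚ ≈ -0.83333)
C(m, V) = -2
t(J, f) = 3*f² (t(J, f) = (-1*(-3))*f² = 3*f²)
D(W) = 3 - W (D(W) = 3*(-1)² - W = 3*1 - W = 3 - W)
(D(C(-1*3, -2)) + 12)*12 = ((3 - 1*(-2)) + 12)*12 = ((3 + 2) + 12)*12 = (5 + 12)*12 = 17*12 = 204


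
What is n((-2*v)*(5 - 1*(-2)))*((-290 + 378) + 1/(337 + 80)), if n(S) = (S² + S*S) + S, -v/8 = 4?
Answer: 4915636544/139 ≈ 3.5364e+7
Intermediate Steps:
v = -32 (v = -8*4 = -32)
n(S) = S + 2*S² (n(S) = (S² + S²) + S = 2*S² + S = S + 2*S²)
n((-2*v)*(5 - 1*(-2)))*((-290 + 378) + 1/(337 + 80)) = (((-2*(-32))*(5 - 1*(-2)))*(1 + 2*((-2*(-32))*(5 - 1*(-2)))))*((-290 + 378) + 1/(337 + 80)) = ((64*(5 + 2))*(1 + 2*(64*(5 + 2))))*(88 + 1/417) = ((64*7)*(1 + 2*(64*7)))*(88 + 1/417) = (448*(1 + 2*448))*(36697/417) = (448*(1 + 896))*(36697/417) = (448*897)*(36697/417) = 401856*(36697/417) = 4915636544/139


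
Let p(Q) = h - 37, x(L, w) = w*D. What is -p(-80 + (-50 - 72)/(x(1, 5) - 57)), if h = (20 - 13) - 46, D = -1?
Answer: 76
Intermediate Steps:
x(L, w) = -w (x(L, w) = w*(-1) = -w)
h = -39 (h = 7 - 46 = -39)
p(Q) = -76 (p(Q) = -39 - 37 = -76)
-p(-80 + (-50 - 72)/(x(1, 5) - 57)) = -1*(-76) = 76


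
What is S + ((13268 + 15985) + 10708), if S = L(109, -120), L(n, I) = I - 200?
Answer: 39641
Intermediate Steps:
L(n, I) = -200 + I
S = -320 (S = -200 - 120 = -320)
S + ((13268 + 15985) + 10708) = -320 + ((13268 + 15985) + 10708) = -320 + (29253 + 10708) = -320 + 39961 = 39641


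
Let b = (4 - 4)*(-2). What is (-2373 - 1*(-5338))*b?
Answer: 0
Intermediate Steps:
b = 0 (b = 0*(-2) = 0)
(-2373 - 1*(-5338))*b = (-2373 - 1*(-5338))*0 = (-2373 + 5338)*0 = 2965*0 = 0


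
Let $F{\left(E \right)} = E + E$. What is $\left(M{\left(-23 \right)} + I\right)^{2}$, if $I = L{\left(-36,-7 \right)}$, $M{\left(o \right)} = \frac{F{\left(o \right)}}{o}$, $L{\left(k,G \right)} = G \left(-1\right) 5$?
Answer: $1369$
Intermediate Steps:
$F{\left(E \right)} = 2 E$
$L{\left(k,G \right)} = - 5 G$ ($L{\left(k,G \right)} = - G 5 = - 5 G$)
$M{\left(o \right)} = 2$ ($M{\left(o \right)} = \frac{2 o}{o} = 2$)
$I = 35$ ($I = \left(-5\right) \left(-7\right) = 35$)
$\left(M{\left(-23 \right)} + I\right)^{2} = \left(2 + 35\right)^{2} = 37^{2} = 1369$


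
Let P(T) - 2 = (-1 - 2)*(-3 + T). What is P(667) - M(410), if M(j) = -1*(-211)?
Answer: -2201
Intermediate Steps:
P(T) = 11 - 3*T (P(T) = 2 + (-1 - 2)*(-3 + T) = 2 - 3*(-3 + T) = 2 + (9 - 3*T) = 11 - 3*T)
M(j) = 211
P(667) - M(410) = (11 - 3*667) - 1*211 = (11 - 2001) - 211 = -1990 - 211 = -2201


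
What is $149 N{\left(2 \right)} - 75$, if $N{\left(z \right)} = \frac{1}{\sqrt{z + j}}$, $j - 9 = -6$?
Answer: $-75 + \frac{149 \sqrt{5}}{5} \approx -8.3652$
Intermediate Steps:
$j = 3$ ($j = 9 - 6 = 3$)
$N{\left(z \right)} = \frac{1}{\sqrt{3 + z}}$ ($N{\left(z \right)} = \frac{1}{\sqrt{z + 3}} = \frac{1}{\sqrt{3 + z}}$)
$149 N{\left(2 \right)} - 75 = \frac{149}{\sqrt{3 + 2}} - 75 = \frac{149}{\sqrt{5}} - 75 = 149 \frac{\sqrt{5}}{5} - 75 = \frac{149 \sqrt{5}}{5} - 75 = -75 + \frac{149 \sqrt{5}}{5}$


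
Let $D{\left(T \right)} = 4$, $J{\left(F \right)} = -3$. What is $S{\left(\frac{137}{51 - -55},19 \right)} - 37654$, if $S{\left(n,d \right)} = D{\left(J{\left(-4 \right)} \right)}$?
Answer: $-37650$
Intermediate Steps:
$S{\left(n,d \right)} = 4$
$S{\left(\frac{137}{51 - -55},19 \right)} - 37654 = 4 - 37654 = -37650$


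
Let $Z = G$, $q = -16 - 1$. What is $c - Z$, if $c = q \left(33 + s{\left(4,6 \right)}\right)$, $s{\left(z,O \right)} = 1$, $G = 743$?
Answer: $-1321$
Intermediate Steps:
$q = -17$
$Z = 743$
$c = -578$ ($c = - 17 \left(33 + 1\right) = \left(-17\right) 34 = -578$)
$c - Z = -578 - 743 = -1321$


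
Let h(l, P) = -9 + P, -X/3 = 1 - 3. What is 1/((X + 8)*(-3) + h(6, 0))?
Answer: -1/51 ≈ -0.019608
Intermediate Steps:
X = 6 (X = -3*(1 - 3) = -3*(-2) = 6)
1/((X + 8)*(-3) + h(6, 0)) = 1/((6 + 8)*(-3) + (-9 + 0)) = 1/(14*(-3) - 9) = 1/(-42 - 9) = 1/(-51) = -1/51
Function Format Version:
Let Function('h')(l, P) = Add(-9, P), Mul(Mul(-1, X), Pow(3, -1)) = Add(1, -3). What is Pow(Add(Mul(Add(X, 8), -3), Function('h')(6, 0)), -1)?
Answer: Rational(-1, 51) ≈ -0.019608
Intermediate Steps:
X = 6 (X = Mul(-3, Add(1, -3)) = Mul(-3, -2) = 6)
Pow(Add(Mul(Add(X, 8), -3), Function('h')(6, 0)), -1) = Pow(Add(Mul(Add(6, 8), -3), Add(-9, 0)), -1) = Pow(Add(Mul(14, -3), -9), -1) = Pow(Add(-42, -9), -1) = Pow(-51, -1) = Rational(-1, 51)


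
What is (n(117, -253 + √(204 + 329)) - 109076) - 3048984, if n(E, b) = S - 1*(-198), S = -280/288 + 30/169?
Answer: -19212437243/6084 ≈ -3.1579e+6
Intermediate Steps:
S = -4835/6084 (S = -280*1/288 + 30*(1/169) = -35/36 + 30/169 = -4835/6084 ≈ -0.79471)
n(E, b) = 1199797/6084 (n(E, b) = -4835/6084 - 1*(-198) = -4835/6084 + 198 = 1199797/6084)
(n(117, -253 + √(204 + 329)) - 109076) - 3048984 = (1199797/6084 - 109076) - 3048984 = -662418587/6084 - 3048984 = -19212437243/6084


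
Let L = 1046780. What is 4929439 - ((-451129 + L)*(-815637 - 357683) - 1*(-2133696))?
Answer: 698892027063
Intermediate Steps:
4929439 - ((-451129 + L)*(-815637 - 357683) - 1*(-2133696)) = 4929439 - ((-451129 + 1046780)*(-815637 - 357683) - 1*(-2133696)) = 4929439 - (595651*(-1173320) + 2133696) = 4929439 - (-698889231320 + 2133696) = 4929439 - 1*(-698887097624) = 4929439 + 698887097624 = 698892027063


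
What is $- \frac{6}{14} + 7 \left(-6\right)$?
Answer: $- \frac{297}{7} \approx -42.429$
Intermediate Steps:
$- \frac{6}{14} + 7 \left(-6\right) = \left(-6\right) \frac{1}{14} - 42 = - \frac{3}{7} - 42 = - \frac{297}{7}$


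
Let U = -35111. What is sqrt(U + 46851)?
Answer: 2*sqrt(2935) ≈ 108.35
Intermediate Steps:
sqrt(U + 46851) = sqrt(-35111 + 46851) = sqrt(11740) = 2*sqrt(2935)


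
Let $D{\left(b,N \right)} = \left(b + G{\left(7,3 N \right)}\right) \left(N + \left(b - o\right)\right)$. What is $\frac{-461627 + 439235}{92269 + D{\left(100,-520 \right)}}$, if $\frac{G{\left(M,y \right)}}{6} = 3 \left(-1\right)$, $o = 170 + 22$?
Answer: $- \frac{22392}{42085} \approx -0.53207$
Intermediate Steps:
$o = 192$
$G{\left(M,y \right)} = -18$ ($G{\left(M,y \right)} = 6 \cdot 3 \left(-1\right) = 6 \left(-3\right) = -18$)
$D{\left(b,N \right)} = \left(-18 + b\right) \left(-192 + N + b\right)$ ($D{\left(b,N \right)} = \left(b - 18\right) \left(N + \left(b - 192\right)\right) = \left(-18 + b\right) \left(N + \left(b - 192\right)\right) = \left(-18 + b\right) \left(N + \left(-192 + b\right)\right) = \left(-18 + b\right) \left(-192 + N + b\right)$)
$\frac{-461627 + 439235}{92269 + D{\left(100,-520 \right)}} = \frac{-461627 + 439235}{92269 - \left(60184 - 10000\right)} = - \frac{22392}{92269 + \left(3456 + 10000 - 21000 + 9360 - 52000\right)} = - \frac{22392}{92269 - 50184} = - \frac{22392}{42085}$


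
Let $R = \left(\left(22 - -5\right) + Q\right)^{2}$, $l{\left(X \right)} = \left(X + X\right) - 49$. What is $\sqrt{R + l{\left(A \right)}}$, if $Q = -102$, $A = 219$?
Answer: $\sqrt{6014} \approx 77.55$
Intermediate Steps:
$l{\left(X \right)} = -49 + 2 X$ ($l{\left(X \right)} = 2 X - 49 = -49 + 2 X$)
$R = 5625$ ($R = \left(\left(22 - -5\right) - 102\right)^{2} = \left(\left(22 + 5\right) - 102\right)^{2} = \left(27 - 102\right)^{2} = \left(-75\right)^{2} = 5625$)
$\sqrt{R + l{\left(A \right)}} = \sqrt{5625 + \left(-49 + 2 \cdot 219\right)} = \sqrt{5625 + \left(-49 + 438\right)} = \sqrt{5625 + 389} = \sqrt{6014}$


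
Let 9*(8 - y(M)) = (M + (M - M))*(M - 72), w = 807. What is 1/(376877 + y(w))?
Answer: 1/310980 ≈ 3.2156e-6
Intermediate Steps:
y(M) = 8 - M*(-72 + M)/9 (y(M) = 8 - (M + (M - M))*(M - 72)/9 = 8 - (M + 0)*(-72 + M)/9 = 8 - M*(-72 + M)/9)
1/(376877 + y(w)) = 1/(376877 + (8 + 8*807 - 1/9*807**2)) = 1/(376877 + (8 + 6456 - 1/9*651249)) = 1/(376877 + (8 + 6456 - 72361)) = 1/(376877 - 65897) = 1/310980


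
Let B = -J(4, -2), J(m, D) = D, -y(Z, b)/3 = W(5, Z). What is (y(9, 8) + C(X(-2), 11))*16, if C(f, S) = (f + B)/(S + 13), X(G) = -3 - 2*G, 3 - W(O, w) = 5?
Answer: 98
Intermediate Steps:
W(O, w) = -2 (W(O, w) = 3 - 1*5 = 3 - 5 = -2)
y(Z, b) = 6 (y(Z, b) = -3*(-2) = 6)
B = 2 (B = -1*(-2) = 2)
X(G) = -3 - 2*G
C(f, S) = (2 + f)/(13 + S) (C(f, S) = (f + 2)/(S + 13) = (2 + f)/(13 + S))
(y(9, 8) + C(X(-2), 11))*16 = (6 + (2 + (-3 - 2*(-2)))/(13 + 11))*16 = (6 + (2 + (-3 + 4))/24)*16 = (6 + (2 + 1)/24)*16 = (6 + (1/24)*3)*16 = (6 + ⅛)*16 = (49/8)*16 = 98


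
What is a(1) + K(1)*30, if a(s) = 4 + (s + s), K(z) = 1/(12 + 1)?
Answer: 108/13 ≈ 8.3077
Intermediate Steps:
K(z) = 1/13
a(s) = 4 + 2*s
a(1) + K(1)*30 = (4 + 2*1) + (1/13)*30 = (4 + 2) + 30/13 = 6 + 30/13 = 108/13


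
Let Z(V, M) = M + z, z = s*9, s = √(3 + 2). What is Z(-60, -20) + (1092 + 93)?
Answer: 1165 + 9*√5 ≈ 1185.1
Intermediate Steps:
s = √5 ≈ 2.2361
z = 9*√5 (z = √5*9 = 9*√5 ≈ 20.125)
Z(V, M) = M + 9*√5
Z(-60, -20) + (1092 + 93) = (-20 + 9*√5) + (1092 + 93) = (-20 + 9*√5) + 1185 = 1165 + 9*√5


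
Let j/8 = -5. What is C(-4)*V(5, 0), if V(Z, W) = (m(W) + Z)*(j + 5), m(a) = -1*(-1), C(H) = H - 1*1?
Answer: 1050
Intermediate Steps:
C(H) = -1 + H (C(H) = H - 1 = -1 + H)
j = -40 (j = 8*(-5) = -40)
m(a) = 1
V(Z, W) = -35 - 35*Z (V(Z, W) = (1 + Z)*(-40 + 5) = (1 + Z)*(-35) = -35 - 35*Z)
C(-4)*V(5, 0) = (-1 - 4)*(-35 - 35*5) = -5*(-35 - 175) = -5*(-210) = 1050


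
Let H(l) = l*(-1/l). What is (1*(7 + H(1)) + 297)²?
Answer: 91809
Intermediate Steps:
H(l) = -1
(1*(7 + H(1)) + 297)² = (1*(7 - 1) + 297)² = (1*6 + 297)² = (6 + 297)² = 303² = 91809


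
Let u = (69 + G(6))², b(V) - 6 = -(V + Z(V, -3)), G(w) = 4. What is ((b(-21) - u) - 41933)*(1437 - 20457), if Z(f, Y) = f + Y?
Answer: 897953220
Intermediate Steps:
Z(f, Y) = Y + f
b(V) = 9 - 2*V (b(V) = 6 - (V + (-3 + V)) = 6 - (-3 + 2*V) = 6 + (3 - 2*V) = 9 - 2*V)
u = 5329 (u = (69 + 4)² = 73² = 5329)
((b(-21) - u) - 41933)*(1437 - 20457) = (((9 - 2*(-21)) - 1*5329) - 41933)*(1437 - 20457) = (((9 + 42) - 5329) - 41933)*(-19020) = ((51 - 5329) - 41933)*(-19020) = (-5278 - 41933)*(-19020) = -47211*(-19020) = 897953220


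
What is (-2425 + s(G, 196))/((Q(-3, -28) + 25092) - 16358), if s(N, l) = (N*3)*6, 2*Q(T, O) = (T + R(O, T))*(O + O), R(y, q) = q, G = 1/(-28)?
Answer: -33959/124628 ≈ -0.27248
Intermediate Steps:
G = -1/28 ≈ -0.035714
Q(T, O) = 2*O*T (Q(T, O) = ((T + T)*(O + O))/2 = ((2*T)*(2*O))/2 = (4*O*T)/2 = 2*O*T)
s(N, l) = 18*N (s(N, l) = (3*N)*6 = 18*N)
(-2425 + s(G, 196))/((Q(-3, -28) + 25092) - 16358) = (-2425 + 18*(-1/28))/((2*(-28)*(-3) + 25092) - 16358) = (-2425 - 9/14)/((168 + 25092) - 16358) = -33959/(14*(25260 - 16358)) = -33959/14/8902 = -33959/14*1/8902 = -33959/124628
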